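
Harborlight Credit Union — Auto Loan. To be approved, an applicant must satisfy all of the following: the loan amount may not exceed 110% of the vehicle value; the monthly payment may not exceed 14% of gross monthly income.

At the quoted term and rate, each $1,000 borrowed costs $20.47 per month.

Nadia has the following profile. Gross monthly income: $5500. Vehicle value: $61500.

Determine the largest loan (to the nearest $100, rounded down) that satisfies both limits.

Payment cap: 14% × $5,500 = $770/month.
At $20.47 per $1,000, that supports 770/20.47 × 1,000 ≈ $37,616 → $37,600.
LTV cap: 110% × $61,500 = $67,650 → $67,600.
Binding constraint: payment-to-income.

$37,600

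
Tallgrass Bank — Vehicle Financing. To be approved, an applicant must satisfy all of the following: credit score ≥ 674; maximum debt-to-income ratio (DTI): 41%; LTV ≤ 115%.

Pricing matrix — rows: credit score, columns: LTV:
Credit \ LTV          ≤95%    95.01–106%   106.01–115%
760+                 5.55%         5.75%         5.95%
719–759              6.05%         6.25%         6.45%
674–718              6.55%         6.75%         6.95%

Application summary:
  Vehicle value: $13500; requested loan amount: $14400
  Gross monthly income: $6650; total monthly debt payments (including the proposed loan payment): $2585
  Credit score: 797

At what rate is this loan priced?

Credit score 797 ≥ 674; DTI: 2,585 ÷ 6,650 = 38.9%, within the 41% cap
LTV: 14,400 ÷ 13,500 = 106.7%, within 115% cap
Score 797 is in the 760+ band; LTV 106.7% is in the 106.01–115% band → 5.95%.

5.95%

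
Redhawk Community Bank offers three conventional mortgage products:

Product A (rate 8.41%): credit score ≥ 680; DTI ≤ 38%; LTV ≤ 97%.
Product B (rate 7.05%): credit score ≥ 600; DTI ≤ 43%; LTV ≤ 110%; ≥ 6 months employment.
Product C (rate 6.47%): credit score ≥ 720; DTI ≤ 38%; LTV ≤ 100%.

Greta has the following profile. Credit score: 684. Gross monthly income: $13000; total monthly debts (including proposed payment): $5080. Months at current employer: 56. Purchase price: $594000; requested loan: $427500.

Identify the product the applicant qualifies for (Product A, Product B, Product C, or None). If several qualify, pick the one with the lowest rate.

Product B

DTI = 5,080/13,000 = 39.1%.
LTV = 427,500/594,000 = 72%.
Product A: score 684 ≥ 680; DTI 39.1% > 38%; LTV 72% ≤ 97% → does not qualify.
Product B: score 684 ≥ 600; DTI 39.1% ≤ 43%; LTV 72% ≤ 110%; employment 56 ≥ 6 mo → qualifies.
Product C: score 684 < 720; DTI 39.1% > 38%; LTV 72% ≤ 100% → does not qualify.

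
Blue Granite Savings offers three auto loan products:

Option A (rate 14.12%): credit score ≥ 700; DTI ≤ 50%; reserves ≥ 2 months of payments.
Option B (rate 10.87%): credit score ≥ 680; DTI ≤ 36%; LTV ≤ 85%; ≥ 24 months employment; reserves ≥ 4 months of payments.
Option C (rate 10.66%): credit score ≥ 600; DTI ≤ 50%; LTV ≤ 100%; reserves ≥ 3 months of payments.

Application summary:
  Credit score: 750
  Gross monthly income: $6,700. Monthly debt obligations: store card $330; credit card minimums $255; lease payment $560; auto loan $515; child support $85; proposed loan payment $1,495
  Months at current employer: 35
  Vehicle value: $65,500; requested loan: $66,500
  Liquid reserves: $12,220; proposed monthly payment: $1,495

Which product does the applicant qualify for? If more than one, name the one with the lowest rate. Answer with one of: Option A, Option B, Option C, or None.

Total debts = (330 + 255 + 560 + 515 + 85 + 1,495) = 3,240; DTI = 3,240/6,700 = 48.4%.
LTV = 66,500/65,500 = 101.5%.
Reserves = 12,220/1,495 = 8.2 months.
Option A: score 750 ≥ 700; DTI 48.4% ≤ 50%; reserves 8.2 ≥ 2 mo → qualifies.
Option B: score 750 ≥ 680; DTI 48.4% > 36%; LTV 101.5% > 85%; employment 35 ≥ 24 mo; reserves 8.2 ≥ 4 mo → does not qualify.
Option C: score 750 ≥ 600; DTI 48.4% ≤ 50%; LTV 101.5% > 100%; reserves 8.2 ≥ 3 mo → does not qualify.

Option A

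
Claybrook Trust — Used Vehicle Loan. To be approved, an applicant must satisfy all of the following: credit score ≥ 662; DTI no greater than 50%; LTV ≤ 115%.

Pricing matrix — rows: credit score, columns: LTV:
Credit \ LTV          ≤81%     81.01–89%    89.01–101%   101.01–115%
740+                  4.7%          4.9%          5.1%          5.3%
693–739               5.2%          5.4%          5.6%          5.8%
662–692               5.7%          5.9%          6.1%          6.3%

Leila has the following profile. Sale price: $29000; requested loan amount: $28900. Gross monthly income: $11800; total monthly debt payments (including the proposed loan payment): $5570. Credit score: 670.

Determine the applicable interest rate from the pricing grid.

Credit score 670 ≥ 662; DTI: 5,570 ÷ 11,800 = 47.2%, within the 50% cap
LTV = 28,900/29,000 = 99.7% ≤ 115%
Credit 670 → row 662–692; LTV 99.7% → column 89.01–101%. Grid cell → 6.1%.

6.1%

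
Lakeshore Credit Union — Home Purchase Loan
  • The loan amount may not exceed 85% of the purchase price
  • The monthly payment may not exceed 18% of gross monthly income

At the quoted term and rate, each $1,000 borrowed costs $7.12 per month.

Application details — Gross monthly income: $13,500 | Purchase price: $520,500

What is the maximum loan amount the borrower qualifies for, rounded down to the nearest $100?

$341,200

Payment cap: 18% × $13,500 = $2,430/month.
At $7.12 per $1,000, that supports 2,430/7.12 × 1,000 ≈ $341,292 → $341,200.
LTV cap: 85% × $520,500 = $442,425 → $442,400.
Binding constraint: payment-to-income.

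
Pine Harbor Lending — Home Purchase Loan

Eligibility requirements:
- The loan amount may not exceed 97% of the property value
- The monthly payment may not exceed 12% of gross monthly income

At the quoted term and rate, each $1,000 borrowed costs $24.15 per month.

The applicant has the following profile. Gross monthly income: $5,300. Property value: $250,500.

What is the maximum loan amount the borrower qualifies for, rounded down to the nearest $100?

$26,300

Payment cap: 12% × $5,300 = $636/month.
At $24.15 per $1,000, that supports 636/24.15 × 1,000 ≈ $26,335 → $26,300.
LTV cap: 97% × $250,500 = $242,985 → $242,900.
Binding constraint: payment-to-income.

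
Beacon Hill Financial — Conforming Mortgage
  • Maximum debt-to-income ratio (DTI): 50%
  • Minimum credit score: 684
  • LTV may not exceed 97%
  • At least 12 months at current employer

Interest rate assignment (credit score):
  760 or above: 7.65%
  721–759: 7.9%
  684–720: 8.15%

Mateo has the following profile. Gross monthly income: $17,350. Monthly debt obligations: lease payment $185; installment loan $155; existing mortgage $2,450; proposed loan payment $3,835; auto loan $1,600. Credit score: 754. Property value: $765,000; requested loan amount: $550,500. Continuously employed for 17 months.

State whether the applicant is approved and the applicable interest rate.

Approved at 7.9%

Credit score 754 ≥ 684 (meets minimum)
Total monthly debts = (185 + 155 + 2,450 + 3,835 + 1,600) = 8,225. DTI = 8,225/17,350 = 47.4% ≤ 50%
Employment 17 ≥ 12 months
LTV: 550,500 ÷ 765,000 = 72%, within 97% cap
All requirements met. Score 754 falls in the 721–759 tier → 7.9%.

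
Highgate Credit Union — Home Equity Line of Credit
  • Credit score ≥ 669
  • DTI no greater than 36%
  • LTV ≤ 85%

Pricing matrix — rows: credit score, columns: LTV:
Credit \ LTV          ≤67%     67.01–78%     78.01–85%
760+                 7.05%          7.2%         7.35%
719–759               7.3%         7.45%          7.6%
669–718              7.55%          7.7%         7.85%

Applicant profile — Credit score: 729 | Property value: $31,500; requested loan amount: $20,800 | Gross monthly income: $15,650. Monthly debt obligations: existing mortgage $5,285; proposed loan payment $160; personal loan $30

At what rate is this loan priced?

Credit score 729 ≥ 669; Total monthly debts = (5,285 + 160 + 30) = 5,475. DTI = 5,475/15,650 = 35% ≤ 36%
Loan-to-value = 20,800/31,500 = 66% — pass (85% max)
Score 729 is in the 719–759 band; LTV 66% is in the ≤67% band → 7.3%.

7.3%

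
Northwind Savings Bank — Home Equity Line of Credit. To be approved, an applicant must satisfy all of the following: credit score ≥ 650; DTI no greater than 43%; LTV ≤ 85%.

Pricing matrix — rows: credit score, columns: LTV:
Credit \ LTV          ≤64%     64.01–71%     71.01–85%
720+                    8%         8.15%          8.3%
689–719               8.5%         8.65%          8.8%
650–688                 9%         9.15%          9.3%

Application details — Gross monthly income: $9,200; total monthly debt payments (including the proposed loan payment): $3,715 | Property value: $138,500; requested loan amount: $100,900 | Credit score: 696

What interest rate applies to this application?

8.8%

Credit score 696 ≥ 650; DTI: 3,715 ÷ 9,200 = 40.4%, within the 43% cap
Loan-to-value = 100,900/138,500 = 72.9% — pass (85% max)
Score 696 is in the 689–719 band; LTV 72.9% is in the 71.01–85% band → 8.8%.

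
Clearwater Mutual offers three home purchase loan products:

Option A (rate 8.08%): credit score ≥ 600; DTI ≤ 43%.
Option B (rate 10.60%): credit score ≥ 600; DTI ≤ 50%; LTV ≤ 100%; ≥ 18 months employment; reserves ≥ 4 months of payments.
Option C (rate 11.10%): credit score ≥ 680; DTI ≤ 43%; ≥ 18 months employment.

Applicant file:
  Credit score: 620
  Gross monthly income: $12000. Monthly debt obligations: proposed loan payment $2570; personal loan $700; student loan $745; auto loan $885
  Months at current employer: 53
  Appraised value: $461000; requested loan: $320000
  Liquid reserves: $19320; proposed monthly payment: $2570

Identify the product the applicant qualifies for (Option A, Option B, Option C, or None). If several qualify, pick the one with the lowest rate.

Option A

Total debts = (2,570 + 700 + 745 + 885) = 4,900; DTI = 4,900/12,000 = 40.8%.
LTV = 320,000/461,000 = 69.4%.
Reserves = 19,320/2,570 = 7.5 months.
Option A: score 620 ≥ 600; DTI 40.8% ≤ 43% → qualifies.
Option B: score 620 ≥ 600; DTI 40.8% ≤ 50%; LTV 69.4% ≤ 100%; employment 53 ≥ 18 mo; reserves 7.5 ≥ 4 mo → qualifies.
Option C: score 620 < 680; DTI 40.8% ≤ 43%; employment 53 ≥ 18 mo → does not qualify.
Qualifying: Option A, Option B. Lowest rate is 8.08% → Option A.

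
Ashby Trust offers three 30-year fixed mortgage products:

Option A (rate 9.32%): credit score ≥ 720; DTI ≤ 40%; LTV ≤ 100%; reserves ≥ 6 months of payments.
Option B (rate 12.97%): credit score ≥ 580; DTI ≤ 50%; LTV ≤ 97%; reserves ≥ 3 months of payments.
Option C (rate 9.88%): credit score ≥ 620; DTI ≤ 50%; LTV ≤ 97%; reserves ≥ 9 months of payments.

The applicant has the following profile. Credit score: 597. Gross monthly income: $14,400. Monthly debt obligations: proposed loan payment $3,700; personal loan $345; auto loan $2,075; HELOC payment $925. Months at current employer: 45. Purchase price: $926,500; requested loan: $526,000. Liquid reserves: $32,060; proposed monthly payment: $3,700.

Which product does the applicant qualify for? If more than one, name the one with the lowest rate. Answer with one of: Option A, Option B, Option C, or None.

Total debts = (3,700 + 345 + 2,075 + 925) = 7,045; DTI = 7,045/14,400 = 48.9%.
LTV = 526,000/926,500 = 56.8%.
Reserves = 32,060/3,700 = 8.7 months.
Option A: score 597 < 720; DTI 48.9% > 40%; LTV 56.8% ≤ 100%; reserves 8.7 ≥ 6 mo → does not qualify.
Option B: score 597 ≥ 580; DTI 48.9% ≤ 50%; LTV 56.8% ≤ 97%; reserves 8.7 ≥ 3 mo → qualifies.
Option C: score 597 < 620; DTI 48.9% ≤ 50%; LTV 56.8% ≤ 97%; reserves 8.7 < 9 mo → does not qualify.

Option B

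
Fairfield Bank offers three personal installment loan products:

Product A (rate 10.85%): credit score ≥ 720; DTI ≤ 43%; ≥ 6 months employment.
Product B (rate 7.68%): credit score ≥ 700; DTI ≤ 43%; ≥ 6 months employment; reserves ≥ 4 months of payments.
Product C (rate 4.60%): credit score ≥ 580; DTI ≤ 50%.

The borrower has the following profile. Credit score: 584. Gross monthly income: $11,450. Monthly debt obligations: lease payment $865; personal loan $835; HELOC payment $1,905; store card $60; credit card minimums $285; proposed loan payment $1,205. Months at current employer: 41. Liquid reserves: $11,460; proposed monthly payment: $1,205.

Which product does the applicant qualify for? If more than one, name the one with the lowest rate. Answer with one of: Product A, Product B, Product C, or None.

Total debts = (865 + 835 + 1,905 + 60 + 285 + 1,205) = 5,155; DTI = 5,155/11,450 = 45%.
Reserves = 11,460/1,205 = 9.5 months.
Product A: score 584 < 720; DTI 45% > 43%; employment 41 ≥ 6 mo → does not qualify.
Product B: score 584 < 700; DTI 45% > 43%; employment 41 ≥ 6 mo; reserves 9.5 ≥ 4 mo → does not qualify.
Product C: score 584 ≥ 580; DTI 45% ≤ 50% → qualifies.

Product C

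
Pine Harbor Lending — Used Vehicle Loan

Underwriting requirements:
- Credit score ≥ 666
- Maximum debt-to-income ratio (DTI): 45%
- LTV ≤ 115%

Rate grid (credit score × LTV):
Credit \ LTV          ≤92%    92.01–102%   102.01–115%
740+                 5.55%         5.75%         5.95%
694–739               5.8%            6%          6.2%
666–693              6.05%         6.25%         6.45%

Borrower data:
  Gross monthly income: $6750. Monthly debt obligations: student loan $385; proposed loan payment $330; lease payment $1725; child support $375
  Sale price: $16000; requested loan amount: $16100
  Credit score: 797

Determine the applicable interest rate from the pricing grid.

Credit score 797 ≥ 666; Total monthly debts = (385 + 330 + 1,725 + 375) = 2,815. DTI = 2,815/6,750 = 41.7% ≤ 45%
LTV: 16,100 ÷ 16,000 = 100.6%, within 115% cap
Row: 797 falls in 740+. Column: 100.6% falls in 92.01–102%. Rate = 5.75%.

5.75%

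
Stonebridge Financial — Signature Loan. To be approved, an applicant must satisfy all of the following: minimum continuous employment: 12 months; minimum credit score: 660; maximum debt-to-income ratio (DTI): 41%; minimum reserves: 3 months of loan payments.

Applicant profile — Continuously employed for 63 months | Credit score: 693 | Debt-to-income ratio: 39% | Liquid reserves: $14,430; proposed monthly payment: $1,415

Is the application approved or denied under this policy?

Approved

Employment 63 ≥ 12 months
Credit score 693 ≥ 660 (meets)
DTI 39% is within the 41% limit
Liquid reserves cover 14,430/1,415 = 10.2 months — ≥ 3 required
All criteria satisfied.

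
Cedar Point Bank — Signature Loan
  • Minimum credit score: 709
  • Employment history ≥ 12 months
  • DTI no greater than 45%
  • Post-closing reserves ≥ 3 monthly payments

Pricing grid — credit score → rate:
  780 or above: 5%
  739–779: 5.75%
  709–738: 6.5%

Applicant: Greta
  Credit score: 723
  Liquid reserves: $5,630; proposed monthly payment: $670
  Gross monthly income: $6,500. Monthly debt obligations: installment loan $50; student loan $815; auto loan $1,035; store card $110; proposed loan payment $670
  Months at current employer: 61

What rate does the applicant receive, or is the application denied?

Credit score 723 ≥ 709 (meets minimum)
Total monthly debts = (50 + 815 + 1,035 + 110 + 670) = 2,680. DTI = 2,680/6,500 = 41.2% ≤ 45%
Liquid reserves cover 5,630/670 = 8.4 months — ≥ 3 required
Employment 61 ≥ 12 months
All requirements met. Score 723 falls in the 709–738 tier → 6.5%.

Approved at 6.5%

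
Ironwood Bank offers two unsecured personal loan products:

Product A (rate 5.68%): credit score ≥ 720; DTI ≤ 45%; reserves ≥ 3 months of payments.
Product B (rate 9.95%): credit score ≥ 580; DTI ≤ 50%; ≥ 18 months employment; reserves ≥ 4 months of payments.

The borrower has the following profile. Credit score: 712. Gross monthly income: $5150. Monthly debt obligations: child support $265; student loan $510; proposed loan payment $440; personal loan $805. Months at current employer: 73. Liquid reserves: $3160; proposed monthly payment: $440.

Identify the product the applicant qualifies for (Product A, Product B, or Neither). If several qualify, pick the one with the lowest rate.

Product B

Total debts = (265 + 510 + 440 + 805) = 2,020; DTI = 2,020/5,150 = 39.2%.
Reserves = 3,160/440 = 7.2 months.
Product A: score 712 < 720; DTI 39.2% ≤ 45%; reserves 7.2 ≥ 3 mo → does not qualify.
Product B: score 712 ≥ 580; DTI 39.2% ≤ 50%; employment 73 ≥ 18 mo; reserves 7.2 ≥ 4 mo → qualifies.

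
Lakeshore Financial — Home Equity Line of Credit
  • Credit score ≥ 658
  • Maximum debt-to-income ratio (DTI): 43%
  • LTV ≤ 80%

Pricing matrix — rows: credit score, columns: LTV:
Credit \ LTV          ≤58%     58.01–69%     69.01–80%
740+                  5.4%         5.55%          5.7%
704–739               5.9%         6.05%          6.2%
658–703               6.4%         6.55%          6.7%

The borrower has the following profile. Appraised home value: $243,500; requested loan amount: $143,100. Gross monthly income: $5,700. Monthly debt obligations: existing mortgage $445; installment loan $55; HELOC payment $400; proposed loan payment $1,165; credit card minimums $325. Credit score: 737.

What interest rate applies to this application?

6.05%

Credit score 737 ≥ 658; Total monthly debts = (445 + 55 + 400 + 1,165 + 325) = 2,390. DTI: 2,390 ÷ 5,700 = 41.9%, within the 43% cap
LTV = 143,100/243,500 = 58.8% ≤ 80%
Row: 737 falls in 704–739. Column: 58.8% falls in 58.01–69%. Rate = 6.05%.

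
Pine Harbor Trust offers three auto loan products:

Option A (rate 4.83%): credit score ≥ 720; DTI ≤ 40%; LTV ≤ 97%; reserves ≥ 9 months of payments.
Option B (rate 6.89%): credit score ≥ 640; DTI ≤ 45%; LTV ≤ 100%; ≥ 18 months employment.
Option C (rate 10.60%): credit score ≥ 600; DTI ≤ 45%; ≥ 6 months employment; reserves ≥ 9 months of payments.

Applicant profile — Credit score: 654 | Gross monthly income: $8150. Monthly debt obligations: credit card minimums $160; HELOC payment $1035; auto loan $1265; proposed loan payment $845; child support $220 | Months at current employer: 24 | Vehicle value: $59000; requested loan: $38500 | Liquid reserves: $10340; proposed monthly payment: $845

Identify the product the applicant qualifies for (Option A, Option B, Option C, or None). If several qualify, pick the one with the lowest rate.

Option B

Total debts = (160 + 1,035 + 1,265 + 845 + 220) = 3,525; DTI = 3,525/8,150 = 43.3%.
LTV = 38,500/59,000 = 65.3%.
Reserves = 10,340/845 = 12.2 months.
Option A: score 654 < 720; DTI 43.3% > 40%; LTV 65.3% ≤ 97%; reserves 12.2 ≥ 9 mo → does not qualify.
Option B: score 654 ≥ 640; DTI 43.3% ≤ 45%; LTV 65.3% ≤ 100%; employment 24 ≥ 18 mo → qualifies.
Option C: score 654 ≥ 600; DTI 43.3% ≤ 45%; employment 24 ≥ 6 mo; reserves 12.2 ≥ 9 mo → qualifies.
Qualifying: Option B, Option C. Lowest rate is 6.89% → Option B.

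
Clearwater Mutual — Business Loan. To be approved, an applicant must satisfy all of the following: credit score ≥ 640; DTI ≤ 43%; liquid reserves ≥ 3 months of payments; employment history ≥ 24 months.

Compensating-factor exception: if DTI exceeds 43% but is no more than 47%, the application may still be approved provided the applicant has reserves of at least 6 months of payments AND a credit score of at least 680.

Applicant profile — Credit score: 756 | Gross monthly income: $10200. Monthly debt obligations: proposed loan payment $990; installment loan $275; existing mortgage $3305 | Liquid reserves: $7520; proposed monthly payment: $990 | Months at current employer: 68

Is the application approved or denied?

Approved

Credit score 756 ≥ 640 (meets base)
Total debts = (990 + 275 + 3,305) = 4,570. DTI = 4,570/10,200 = 44.8% > 43% — standard DTI limit exceeded.
Reserves = 7,520/990 = 7.6 months ≥ 3
Employment 68 ≥ 24 months
DTI 44.8% is within the 43%–47% exception band; checking compensating factors.
Reserves 7.6 ≥ 6 months; credit score 756 ≥ 680.
Both compensating conditions met → exception applies.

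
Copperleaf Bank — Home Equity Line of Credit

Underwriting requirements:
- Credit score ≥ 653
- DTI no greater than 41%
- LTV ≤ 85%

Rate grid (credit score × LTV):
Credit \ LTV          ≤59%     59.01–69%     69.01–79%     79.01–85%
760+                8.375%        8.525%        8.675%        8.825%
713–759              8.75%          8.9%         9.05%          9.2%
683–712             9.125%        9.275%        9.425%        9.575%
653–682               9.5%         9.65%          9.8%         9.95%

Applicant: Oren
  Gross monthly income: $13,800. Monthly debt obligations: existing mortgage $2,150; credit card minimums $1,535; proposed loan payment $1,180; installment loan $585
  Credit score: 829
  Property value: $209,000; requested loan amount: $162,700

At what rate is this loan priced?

8.675%

Credit score 829 ≥ 653; Total monthly debts = (2,150 + 1,535 + 1,180 + 585) = 5,450. DTI: 5,450 ÷ 13,800 = 39.5%, within the 41% cap
Loan-to-value = 162,700/209,000 = 77.8% — pass (85% max)
Score 829 is in the 760+ band; LTV 77.8% is in the 69.01–79% band → 8.675%.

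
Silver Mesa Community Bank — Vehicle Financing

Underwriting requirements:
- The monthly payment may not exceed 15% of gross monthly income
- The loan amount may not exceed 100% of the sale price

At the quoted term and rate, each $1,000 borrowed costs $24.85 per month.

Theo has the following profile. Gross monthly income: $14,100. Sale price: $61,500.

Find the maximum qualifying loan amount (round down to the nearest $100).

Payment cap: 15% × $14,100 = $2,115/month.
At $24.85 per $1,000, that supports 2,115/24.85 × 1,000 ≈ $85,110 → $85,100.
LTV cap: 100% × $61,500 = $61,500 → $61,500.
Binding constraint: loan-to-value.

$61,500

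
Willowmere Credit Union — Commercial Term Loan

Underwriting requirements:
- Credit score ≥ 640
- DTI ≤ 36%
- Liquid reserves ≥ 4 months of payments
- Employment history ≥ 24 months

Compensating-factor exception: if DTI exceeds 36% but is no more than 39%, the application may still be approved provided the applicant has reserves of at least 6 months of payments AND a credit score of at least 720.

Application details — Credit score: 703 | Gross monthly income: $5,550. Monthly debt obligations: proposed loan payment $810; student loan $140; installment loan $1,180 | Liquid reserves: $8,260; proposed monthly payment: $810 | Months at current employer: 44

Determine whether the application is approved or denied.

Denied

Credit score 703 ≥ 640 (meets base)
Total debts = (810 + 140 + 1,180) = 2,130. DTI = 2,130/5,550 = 38.4% > 36% — standard DTI limit exceeded.
Reserves = 8,260/810 = 10.2 months ≥ 4
Employment 44 ≥ 24 months
DTI 38.4% is within the 36%–39% exception band; checking compensating factors.
Override check — reserves: 10.2 mo (ok); score: 703 (below 720).
Compensating-factor requirement not fully met.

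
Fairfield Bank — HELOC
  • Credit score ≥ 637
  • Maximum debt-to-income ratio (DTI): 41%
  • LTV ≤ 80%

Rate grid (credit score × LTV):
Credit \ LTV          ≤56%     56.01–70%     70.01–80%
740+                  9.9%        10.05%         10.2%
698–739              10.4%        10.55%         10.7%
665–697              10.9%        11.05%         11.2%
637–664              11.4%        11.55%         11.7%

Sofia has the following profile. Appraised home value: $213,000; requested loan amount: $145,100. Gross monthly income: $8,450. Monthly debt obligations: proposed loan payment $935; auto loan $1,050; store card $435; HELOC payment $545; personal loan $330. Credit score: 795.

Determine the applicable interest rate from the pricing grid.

10.05%

Credit score 795 ≥ 637; Total monthly debts = (935 + 1,050 + 435 + 545 + 330) = 3,295. Debt-to-income = 3,295/8,450 = 39% — meets 41% limit
LTV: 145,100 ÷ 213,000 = 68.1%, within 80% cap
Row: 795 falls in 740+. Column: 68.1% falls in 56.01–70%. Rate = 10.05%.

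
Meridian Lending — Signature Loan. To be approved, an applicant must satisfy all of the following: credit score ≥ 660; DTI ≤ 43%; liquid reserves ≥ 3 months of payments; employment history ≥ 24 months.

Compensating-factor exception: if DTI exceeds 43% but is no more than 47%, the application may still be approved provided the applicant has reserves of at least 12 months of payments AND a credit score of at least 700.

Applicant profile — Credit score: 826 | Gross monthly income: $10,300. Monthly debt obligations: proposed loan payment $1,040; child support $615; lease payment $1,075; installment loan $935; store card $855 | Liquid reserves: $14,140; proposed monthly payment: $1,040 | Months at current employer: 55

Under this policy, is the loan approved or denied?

Approved

Credit score 826 ≥ 660 (meets base)
Total debts = (1,040 + 615 + 1,075 + 935 + 855) = 4,520. DTI: 4,520 ÷ 10,300 = 43.9%, over the 43% base limit.
Liquid reserves cover 14,140/1,040 = 13.6 months — ≥ 3 required
Employment 55 ≥ 24 months
DTI 43.9% is within the 43%–47% exception band; checking compensating factors.
Override check — reserves: 13.6 mo (ok); score: 826 (ok).
Both override conditions satisfied; DTI exception granted.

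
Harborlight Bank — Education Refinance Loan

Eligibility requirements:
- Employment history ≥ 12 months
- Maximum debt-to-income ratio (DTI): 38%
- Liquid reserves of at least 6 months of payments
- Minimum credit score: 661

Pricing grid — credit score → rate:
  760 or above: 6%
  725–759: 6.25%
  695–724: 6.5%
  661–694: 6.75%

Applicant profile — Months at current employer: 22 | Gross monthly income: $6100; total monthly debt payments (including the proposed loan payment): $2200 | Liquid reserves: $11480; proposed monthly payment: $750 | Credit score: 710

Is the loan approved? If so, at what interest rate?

Credit score 710 ≥ 661 (meets minimum)
Reserves: 11,480 ÷ 750 = 15.3 months (meets 6-month minimum)
Debt-to-income = 2,200/6,100 = 36.1% — meets 38% limit
Employment 22 ≥ 12 months
All requirements met. Score 710 falls in the 695–724 tier → 6.5%.

Approved at 6.5%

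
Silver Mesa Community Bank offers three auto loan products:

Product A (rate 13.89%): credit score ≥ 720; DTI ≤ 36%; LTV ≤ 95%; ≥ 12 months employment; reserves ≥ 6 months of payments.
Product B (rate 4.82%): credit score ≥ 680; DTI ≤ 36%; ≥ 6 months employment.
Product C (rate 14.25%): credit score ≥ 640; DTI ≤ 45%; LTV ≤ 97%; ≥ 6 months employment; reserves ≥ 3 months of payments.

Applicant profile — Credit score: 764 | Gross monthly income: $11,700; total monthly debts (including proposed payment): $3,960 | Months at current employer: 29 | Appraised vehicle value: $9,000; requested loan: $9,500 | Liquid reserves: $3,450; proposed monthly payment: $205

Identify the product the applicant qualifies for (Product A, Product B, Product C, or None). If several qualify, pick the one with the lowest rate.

DTI = 3,960/11,700 = 33.8%.
LTV = 9,500/9,000 = 105.6%.
Reserves = 3,450/205 = 16.8 months.
Product A: score 764 ≥ 720; DTI 33.8% ≤ 36%; LTV 105.6% > 95%; employment 29 ≥ 12 mo; reserves 16.8 ≥ 6 mo → does not qualify.
Product B: score 764 ≥ 680; DTI 33.8% ≤ 36%; employment 29 ≥ 6 mo → qualifies.
Product C: score 764 ≥ 640; DTI 33.8% ≤ 45%; LTV 105.6% > 97%; employment 29 ≥ 6 mo; reserves 16.8 ≥ 3 mo → does not qualify.

Product B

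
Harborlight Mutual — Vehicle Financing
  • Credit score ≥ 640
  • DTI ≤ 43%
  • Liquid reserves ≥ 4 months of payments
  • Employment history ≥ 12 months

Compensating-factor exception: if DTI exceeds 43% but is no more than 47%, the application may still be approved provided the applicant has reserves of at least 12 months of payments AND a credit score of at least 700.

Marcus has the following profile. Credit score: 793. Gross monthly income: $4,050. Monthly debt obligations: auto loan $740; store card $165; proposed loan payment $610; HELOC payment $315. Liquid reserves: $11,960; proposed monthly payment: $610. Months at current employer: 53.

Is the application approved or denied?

Credit score 793 ≥ 640 (meets base)
Total debts = (740 + 165 + 610 + 315) = 1,830. DTI = 1,830/4,050 = 45.2% > 43% — standard DTI limit exceeded.
Reserves = 11,960/610 = 19.6 months ≥ 4
Employment 53 ≥ 12 months
45.2% falls in the override range (43%–47%), so the compensating-factor test applies.
Reserves 19.6 ≥ 12 months; credit score 793 ≥ 700.
Both override conditions satisfied; DTI exception granted.

Approved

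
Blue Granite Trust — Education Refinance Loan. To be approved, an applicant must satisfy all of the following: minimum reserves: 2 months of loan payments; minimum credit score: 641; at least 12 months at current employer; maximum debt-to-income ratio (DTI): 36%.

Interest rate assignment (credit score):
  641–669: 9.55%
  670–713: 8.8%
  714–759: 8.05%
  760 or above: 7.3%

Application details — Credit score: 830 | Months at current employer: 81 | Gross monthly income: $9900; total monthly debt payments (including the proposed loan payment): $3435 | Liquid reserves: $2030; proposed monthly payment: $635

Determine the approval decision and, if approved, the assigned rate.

Approved at 7.3%

Credit score 830 ≥ 641 (meets minimum)
Reserves: 2,030 ÷ 635 = 3.2 months (meets 2-month minimum)
DTI = 3,435/9,900 = 34.7% ≤ 36%
Employment 81 ≥ 12 months
All requirements met. Score 830 falls in the 760 or above tier → 7.3%.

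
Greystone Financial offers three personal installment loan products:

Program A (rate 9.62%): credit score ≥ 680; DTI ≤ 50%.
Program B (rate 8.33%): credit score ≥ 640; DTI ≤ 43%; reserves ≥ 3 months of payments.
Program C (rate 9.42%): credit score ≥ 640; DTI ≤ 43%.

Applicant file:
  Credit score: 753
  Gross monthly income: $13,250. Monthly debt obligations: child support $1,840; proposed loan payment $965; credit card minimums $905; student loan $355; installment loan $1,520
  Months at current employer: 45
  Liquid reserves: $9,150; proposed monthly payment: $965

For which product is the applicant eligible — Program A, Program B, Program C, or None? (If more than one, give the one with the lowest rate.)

Program B

Total debts = (1,840 + 965 + 905 + 355 + 1,520) = 5,585; DTI = 5,585/13,250 = 42.2%.
Reserves = 9,150/965 = 9.5 months.
Program A: score 753 ≥ 680; DTI 42.2% ≤ 50% → qualifies.
Program B: score 753 ≥ 640; DTI 42.2% ≤ 43%; reserves 9.5 ≥ 3 mo → qualifies.
Program C: score 753 ≥ 640; DTI 42.2% ≤ 43% → qualifies.
Qualifying: Program A, Program B, Program C. Lowest rate is 8.33% → Program B.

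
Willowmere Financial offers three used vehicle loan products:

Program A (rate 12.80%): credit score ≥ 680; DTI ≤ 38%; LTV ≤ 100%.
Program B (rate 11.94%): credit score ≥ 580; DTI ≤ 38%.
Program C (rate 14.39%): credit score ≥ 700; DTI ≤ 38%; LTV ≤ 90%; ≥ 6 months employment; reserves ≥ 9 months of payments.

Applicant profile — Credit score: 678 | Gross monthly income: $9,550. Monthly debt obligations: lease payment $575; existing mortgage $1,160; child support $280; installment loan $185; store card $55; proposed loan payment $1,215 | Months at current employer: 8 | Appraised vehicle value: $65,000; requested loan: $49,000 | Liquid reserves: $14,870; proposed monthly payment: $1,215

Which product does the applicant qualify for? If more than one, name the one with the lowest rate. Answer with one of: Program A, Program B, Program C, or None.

Program B

Total debts = (575 + 1,160 + 280 + 185 + 55 + 1,215) = 3,470; DTI = 3,470/9,550 = 36.3%.
LTV = 49,000/65,000 = 75.4%.
Reserves = 14,870/1,215 = 12.2 months.
Program A: score 678 < 680; DTI 36.3% ≤ 38%; LTV 75.4% ≤ 100% → does not qualify.
Program B: score 678 ≥ 580; DTI 36.3% ≤ 38% → qualifies.
Program C: score 678 < 700; DTI 36.3% ≤ 38%; LTV 75.4% ≤ 90%; employment 8 ≥ 6 mo; reserves 12.2 ≥ 9 mo → does not qualify.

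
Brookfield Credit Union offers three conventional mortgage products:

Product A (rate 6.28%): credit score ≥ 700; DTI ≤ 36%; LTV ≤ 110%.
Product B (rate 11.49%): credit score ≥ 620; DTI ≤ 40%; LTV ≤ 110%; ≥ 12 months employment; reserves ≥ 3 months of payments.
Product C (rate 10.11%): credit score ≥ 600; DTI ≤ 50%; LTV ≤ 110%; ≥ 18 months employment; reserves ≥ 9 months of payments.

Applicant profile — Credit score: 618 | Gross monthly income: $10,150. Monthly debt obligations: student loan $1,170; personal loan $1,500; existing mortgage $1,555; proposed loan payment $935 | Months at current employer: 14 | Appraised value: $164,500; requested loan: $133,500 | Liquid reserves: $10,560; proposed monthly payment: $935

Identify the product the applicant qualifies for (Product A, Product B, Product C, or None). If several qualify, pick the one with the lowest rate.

None

Total debts = (1,170 + 1,500 + 1,555 + 935) = 5,160; DTI = 5,160/10,150 = 50.8%.
LTV = 133,500/164,500 = 81.2%.
Reserves = 10,560/935 = 11.3 months.
Product A: score 618 < 700; DTI 50.8% > 36%; LTV 81.2% ≤ 110% → does not qualify.
Product B: score 618 < 620; DTI 50.8% > 40%; LTV 81.2% ≤ 110%; employment 14 ≥ 12 mo; reserves 11.3 ≥ 3 mo → does not qualify.
Product C: score 618 ≥ 600; DTI 50.8% > 50%; LTV 81.2% ≤ 110%; employment 14 < 18 mo; reserves 11.3 ≥ 9 mo → does not qualify.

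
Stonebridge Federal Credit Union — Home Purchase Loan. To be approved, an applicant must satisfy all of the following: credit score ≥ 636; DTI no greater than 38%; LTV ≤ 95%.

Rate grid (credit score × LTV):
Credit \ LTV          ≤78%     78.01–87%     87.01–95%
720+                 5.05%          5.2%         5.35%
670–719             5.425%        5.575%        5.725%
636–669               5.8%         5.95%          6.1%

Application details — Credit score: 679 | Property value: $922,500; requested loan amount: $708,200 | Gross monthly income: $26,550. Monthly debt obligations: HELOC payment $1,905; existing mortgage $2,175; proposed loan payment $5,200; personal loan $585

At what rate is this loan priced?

Credit score 679 ≥ 636; Total monthly debts = (1,905 + 2,175 + 5,200 + 585) = 9,865. DTI: 9,865 ÷ 26,550 = 37.2%, within the 38% cap
LTV: 708,200 ÷ 922,500 = 76.8%, within 95% cap
Score 679 is in the 670–719 band; LTV 76.8% is in the ≤78% band → 5.425%.

5.425%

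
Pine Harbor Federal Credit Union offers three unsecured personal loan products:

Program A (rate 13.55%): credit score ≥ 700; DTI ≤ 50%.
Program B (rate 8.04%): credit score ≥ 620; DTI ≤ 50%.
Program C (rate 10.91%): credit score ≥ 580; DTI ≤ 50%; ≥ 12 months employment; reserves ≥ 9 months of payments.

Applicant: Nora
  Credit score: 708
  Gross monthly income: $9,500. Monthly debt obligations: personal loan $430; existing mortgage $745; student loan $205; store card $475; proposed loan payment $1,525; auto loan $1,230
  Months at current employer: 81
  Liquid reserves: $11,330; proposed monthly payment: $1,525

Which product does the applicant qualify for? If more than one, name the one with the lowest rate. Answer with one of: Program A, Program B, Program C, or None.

Total debts = (430 + 745 + 205 + 475 + 1,525 + 1,230) = 4,610; DTI = 4,610/9,500 = 48.5%.
Reserves = 11,330/1,525 = 7.4 months.
Program A: score 708 ≥ 700; DTI 48.5% ≤ 50% → qualifies.
Program B: score 708 ≥ 620; DTI 48.5% ≤ 50% → qualifies.
Program C: score 708 ≥ 580; DTI 48.5% ≤ 50%; employment 81 ≥ 12 mo; reserves 7.4 < 9 mo → does not qualify.
Qualifying: Program A, Program B. Lowest rate is 8.04% → Program B.

Program B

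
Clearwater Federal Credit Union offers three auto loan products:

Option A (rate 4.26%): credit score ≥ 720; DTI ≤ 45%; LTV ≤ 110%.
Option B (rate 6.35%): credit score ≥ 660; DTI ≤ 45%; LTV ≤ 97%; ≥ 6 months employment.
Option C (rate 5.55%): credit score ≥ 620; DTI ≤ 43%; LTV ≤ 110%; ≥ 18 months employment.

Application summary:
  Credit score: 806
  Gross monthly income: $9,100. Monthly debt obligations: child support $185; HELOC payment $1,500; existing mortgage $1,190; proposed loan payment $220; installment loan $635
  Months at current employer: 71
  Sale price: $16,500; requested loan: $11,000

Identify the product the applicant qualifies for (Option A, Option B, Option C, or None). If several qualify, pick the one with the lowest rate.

Total debts = (185 + 1,500 + 1,190 + 220 + 635) = 3,730; DTI = 3,730/9,100 = 41%.
LTV = 11,000/16,500 = 66.7%.
Option A: score 806 ≥ 720; DTI 41% ≤ 45%; LTV 66.7% ≤ 110% → qualifies.
Option B: score 806 ≥ 660; DTI 41% ≤ 45%; LTV 66.7% ≤ 97%; employment 71 ≥ 6 mo → qualifies.
Option C: score 806 ≥ 620; DTI 41% ≤ 43%; LTV 66.7% ≤ 110%; employment 71 ≥ 18 mo → qualifies.
Qualifying: Option A, Option B, Option C. Lowest rate is 4.26% → Option A.

Option A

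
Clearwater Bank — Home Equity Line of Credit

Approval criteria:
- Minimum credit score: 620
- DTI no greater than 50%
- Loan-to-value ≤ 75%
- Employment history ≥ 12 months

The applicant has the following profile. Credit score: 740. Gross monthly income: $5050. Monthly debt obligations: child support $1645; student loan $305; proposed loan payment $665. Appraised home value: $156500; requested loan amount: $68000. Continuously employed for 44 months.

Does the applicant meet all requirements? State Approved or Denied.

Credit score 740 ≥ 620 (meets)
Total monthly debts = (1,645 + 305 + 665) = 2,615. Debt-to-income = 2,615/5,050 = 51.8% — over 50% limit
Loan-to-value = 68,000/156,500 = 43.5% — pass (75% max)
Employment 44 ≥ 12 months
Fails on DTI.

Denied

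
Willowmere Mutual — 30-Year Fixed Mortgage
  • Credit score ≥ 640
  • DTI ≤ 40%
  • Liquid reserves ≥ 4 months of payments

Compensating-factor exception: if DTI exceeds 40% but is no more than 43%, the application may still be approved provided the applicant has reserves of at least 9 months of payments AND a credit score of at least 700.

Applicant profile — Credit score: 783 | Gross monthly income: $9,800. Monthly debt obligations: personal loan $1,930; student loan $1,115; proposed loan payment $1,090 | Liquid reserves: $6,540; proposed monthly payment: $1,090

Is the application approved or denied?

Credit score 783 ≥ 640 (meets base)
Total debts = (1,930 + 1,115 + 1,090) = 4,135. DTI: 4,135 ÷ 9,800 = 42.2%, over the 40% base limit.
Liquid reserves cover 6,540/1,090 = 6.0 months — ≥ 4 required
DTI 42.2% is within the 40%–43% exception band; checking compensating factors.
Reserves 6.0 < 9 months; credit score 783 ≥ 700.
Compensating-factor requirement not fully met.

Denied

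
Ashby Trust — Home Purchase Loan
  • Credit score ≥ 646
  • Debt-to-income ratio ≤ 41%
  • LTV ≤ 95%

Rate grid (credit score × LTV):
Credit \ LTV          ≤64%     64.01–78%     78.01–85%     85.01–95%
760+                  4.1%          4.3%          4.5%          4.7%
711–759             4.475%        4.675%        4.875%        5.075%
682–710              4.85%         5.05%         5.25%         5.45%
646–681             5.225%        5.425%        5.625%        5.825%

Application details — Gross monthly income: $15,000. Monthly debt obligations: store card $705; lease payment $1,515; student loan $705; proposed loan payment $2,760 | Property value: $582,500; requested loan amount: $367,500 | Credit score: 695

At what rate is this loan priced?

4.85%

Credit score 695 ≥ 646; Total monthly debts = (705 + 1,515 + 705 + 2,760) = 5,685. DTI = 5,685/15,000 = 37.9% ≤ 41%
LTV: 367,500 ÷ 582,500 = 63.1%, within 95% cap
Row: 695 falls in 682–710. Column: 63.1% falls in ≤64%. Rate = 4.85%.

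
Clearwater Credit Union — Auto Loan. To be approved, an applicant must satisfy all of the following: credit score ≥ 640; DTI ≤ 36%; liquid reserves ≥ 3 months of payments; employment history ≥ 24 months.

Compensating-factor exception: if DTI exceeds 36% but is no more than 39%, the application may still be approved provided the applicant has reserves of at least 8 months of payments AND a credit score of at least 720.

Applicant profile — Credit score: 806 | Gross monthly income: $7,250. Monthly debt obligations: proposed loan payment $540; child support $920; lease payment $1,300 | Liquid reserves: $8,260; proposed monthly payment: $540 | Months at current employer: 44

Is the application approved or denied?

Credit score 806 ≥ 640 (meets base)
Total debts = (540 + 920 + 1,300) = 2,760. DTI = 2,760/7,250 = 38.1% > 36% — standard DTI limit exceeded.
Reserves = 8,260/540 = 15.3 months ≥ 3
Employment 44 ≥ 24 months
38.1% falls in the override range (36%–39%), so the compensating-factor test applies.
Override check — reserves: 15.3 mo (ok); score: 806 (ok).
Both override conditions satisfied; DTI exception granted.

Approved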